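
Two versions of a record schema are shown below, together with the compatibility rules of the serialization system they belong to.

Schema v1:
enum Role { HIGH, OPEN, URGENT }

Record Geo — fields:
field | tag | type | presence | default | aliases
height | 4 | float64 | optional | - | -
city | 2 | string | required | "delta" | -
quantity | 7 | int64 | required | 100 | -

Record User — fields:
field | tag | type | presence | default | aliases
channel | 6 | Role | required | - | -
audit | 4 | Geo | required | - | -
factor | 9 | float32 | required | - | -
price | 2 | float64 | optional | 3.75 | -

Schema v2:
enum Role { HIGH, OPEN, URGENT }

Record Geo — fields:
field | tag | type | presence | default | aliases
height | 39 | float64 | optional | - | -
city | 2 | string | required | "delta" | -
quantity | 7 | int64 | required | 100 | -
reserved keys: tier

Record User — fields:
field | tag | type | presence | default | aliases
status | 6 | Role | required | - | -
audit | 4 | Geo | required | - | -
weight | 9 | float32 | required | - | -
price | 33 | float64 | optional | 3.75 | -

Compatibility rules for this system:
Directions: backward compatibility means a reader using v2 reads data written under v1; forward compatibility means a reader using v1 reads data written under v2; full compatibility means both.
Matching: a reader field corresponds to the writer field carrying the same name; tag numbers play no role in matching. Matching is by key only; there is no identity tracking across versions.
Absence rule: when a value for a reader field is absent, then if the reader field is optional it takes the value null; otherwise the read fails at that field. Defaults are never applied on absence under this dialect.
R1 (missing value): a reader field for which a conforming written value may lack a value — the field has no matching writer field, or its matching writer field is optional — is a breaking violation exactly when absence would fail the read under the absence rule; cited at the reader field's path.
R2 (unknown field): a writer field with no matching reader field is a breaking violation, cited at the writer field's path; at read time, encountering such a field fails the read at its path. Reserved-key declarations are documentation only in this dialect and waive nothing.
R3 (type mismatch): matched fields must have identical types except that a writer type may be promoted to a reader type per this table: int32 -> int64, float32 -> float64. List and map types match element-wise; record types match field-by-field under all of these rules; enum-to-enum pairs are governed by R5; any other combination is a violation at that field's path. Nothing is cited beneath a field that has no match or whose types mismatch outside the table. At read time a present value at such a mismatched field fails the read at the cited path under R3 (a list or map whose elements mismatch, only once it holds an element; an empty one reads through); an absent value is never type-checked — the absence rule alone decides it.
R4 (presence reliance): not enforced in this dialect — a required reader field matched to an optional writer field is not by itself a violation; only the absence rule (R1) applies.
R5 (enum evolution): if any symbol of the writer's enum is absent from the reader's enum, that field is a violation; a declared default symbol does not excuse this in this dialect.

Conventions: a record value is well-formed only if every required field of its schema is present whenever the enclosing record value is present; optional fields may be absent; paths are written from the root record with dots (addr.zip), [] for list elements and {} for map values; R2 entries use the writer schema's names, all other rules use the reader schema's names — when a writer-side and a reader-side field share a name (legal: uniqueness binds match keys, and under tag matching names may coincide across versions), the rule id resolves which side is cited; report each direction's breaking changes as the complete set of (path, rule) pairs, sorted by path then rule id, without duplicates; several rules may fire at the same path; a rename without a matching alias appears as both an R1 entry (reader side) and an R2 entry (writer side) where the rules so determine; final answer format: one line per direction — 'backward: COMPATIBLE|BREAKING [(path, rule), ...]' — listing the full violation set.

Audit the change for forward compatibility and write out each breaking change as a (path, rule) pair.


forward: BREAKING [(channel, R1), (factor, R1), (status, R2), (weight, R2)]

arrows below run writer -> reader for User
checking forward for User: reader v1 against writer v2:
  channel: no writer match
  Geo -> Geo, writer required: audit aligns to audit
  factor: no writer match
  float64 -> float64, writer optional: price aligns to price
  writer field status has no reader counterpart
  writer field weight has no reader counterpart
  float64 -> float64, writer optional: audit.height aligns to audit.height
  string -> string, writer required: audit.city aligns to audit.city
  int64 -> int64, writer required: audit.quantity aligns to audit.quantity
  violation R1 at channel
  violation R1 at factor
  violation R2 at status
  violation R2 at weight
  forward on User therefore BREAKING (4)
checking off the User differences that do not matter here:
  field price in record User: tag 2 changed to 33 -> inert for the asked User verdict: nothing fires
  field height in record Geo: tag 4 changed to 39 -> inert for the asked User verdict: nothing fires


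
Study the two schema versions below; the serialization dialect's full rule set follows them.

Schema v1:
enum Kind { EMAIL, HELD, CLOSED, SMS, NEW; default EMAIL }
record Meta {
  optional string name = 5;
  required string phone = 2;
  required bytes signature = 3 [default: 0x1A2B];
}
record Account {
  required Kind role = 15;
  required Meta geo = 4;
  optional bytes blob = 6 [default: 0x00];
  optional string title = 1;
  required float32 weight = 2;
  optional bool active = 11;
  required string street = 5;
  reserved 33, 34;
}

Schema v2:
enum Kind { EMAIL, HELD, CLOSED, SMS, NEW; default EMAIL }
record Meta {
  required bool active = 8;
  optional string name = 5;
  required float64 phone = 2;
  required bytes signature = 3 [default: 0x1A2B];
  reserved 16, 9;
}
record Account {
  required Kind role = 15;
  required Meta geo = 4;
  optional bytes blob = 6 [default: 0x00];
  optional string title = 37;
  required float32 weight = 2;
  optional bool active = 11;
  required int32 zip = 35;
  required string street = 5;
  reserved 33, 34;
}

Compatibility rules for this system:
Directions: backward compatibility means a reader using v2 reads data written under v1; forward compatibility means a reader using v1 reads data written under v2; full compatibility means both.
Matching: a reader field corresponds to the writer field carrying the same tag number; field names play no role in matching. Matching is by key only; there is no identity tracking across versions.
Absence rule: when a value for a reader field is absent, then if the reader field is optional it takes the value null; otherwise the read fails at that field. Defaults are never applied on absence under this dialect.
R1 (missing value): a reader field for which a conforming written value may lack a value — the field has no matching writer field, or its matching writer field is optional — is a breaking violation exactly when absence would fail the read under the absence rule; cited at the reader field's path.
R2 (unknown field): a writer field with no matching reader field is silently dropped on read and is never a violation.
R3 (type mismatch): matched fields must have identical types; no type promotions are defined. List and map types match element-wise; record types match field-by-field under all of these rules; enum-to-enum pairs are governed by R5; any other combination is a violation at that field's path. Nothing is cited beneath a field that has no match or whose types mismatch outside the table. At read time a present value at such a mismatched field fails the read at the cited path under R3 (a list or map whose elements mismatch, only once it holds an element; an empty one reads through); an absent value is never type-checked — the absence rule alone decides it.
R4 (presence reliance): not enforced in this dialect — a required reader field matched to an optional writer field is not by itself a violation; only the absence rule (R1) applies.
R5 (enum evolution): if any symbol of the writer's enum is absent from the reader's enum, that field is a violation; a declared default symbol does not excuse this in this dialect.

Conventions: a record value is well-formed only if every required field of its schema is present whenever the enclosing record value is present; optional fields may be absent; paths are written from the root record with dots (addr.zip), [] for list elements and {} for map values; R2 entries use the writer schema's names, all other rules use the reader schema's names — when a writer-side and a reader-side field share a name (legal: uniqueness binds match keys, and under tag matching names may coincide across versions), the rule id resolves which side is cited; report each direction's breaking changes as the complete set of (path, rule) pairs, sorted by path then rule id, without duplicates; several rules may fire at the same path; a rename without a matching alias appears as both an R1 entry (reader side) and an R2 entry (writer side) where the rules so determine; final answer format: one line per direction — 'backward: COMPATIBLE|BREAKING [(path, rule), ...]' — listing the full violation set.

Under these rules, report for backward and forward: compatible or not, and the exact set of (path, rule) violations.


each type pair in Account: writer, then reader
backward on Account — v2 reading data written by v1:
  writer required, Kind -> Kind: reader role maps from writer role
  writer required, Meta -> Meta: reader geo maps from writer geo
  writer optional, bytes -> bytes: reader blob maps from writer blob
  title has no writer counterpart
  writer required, float32 -> float32: reader weight maps from writer weight
  writer optional, bool -> bool: reader active maps from writer active
  zip has no writer counterpart
  writer required, string -> string: reader street maps from writer street
  writer field title has no reader counterpart
  geo.active has no writer counterpart
  writer optional, string -> string: reader geo.name maps from writer geo.name
  writer required, string -> float64: reader geo.phone maps from writer geo.phone
  writer required, bytes -> bytes: reader geo.signature maps from writer geo.signature
  R1 fires at geo.active
  R3 fires at geo.phone
  R1 fires at zip
  => 3 violation(s): backward is BREAKING for Account
forward on Account — v1 reading data written by v2:
  writer required, Kind -> Kind: reader role maps from writer role
  writer required, Meta -> Meta: reader geo maps from writer geo
  writer optional, bytes -> bytes: reader blob maps from writer blob
  title has no writer counterpart
  writer required, float32 -> float32: reader weight maps from writer weight
  writer optional, bool -> bool: reader active maps from writer active
  writer required, string -> string: reader street maps from writer street
  writer field title has no reader counterpart
  writer field zip has no reader counterpart
  writer optional, string -> string: reader geo.name maps from writer geo.name
  writer required, float64 -> string: reader geo.phone maps from writer geo.phone
  writer required, bytes -> bytes: reader geo.signature maps from writer geo.signature
  writer field geo.active has no reader counterpart
  R3 fires at geo.phone
  => 1 violation(s): forward is BREAKING for Account

backward: BREAKING [(geo.active, R1), (geo.phone, R3), (zip, R1)]; forward: BREAKING [(geo.phone, R3)]


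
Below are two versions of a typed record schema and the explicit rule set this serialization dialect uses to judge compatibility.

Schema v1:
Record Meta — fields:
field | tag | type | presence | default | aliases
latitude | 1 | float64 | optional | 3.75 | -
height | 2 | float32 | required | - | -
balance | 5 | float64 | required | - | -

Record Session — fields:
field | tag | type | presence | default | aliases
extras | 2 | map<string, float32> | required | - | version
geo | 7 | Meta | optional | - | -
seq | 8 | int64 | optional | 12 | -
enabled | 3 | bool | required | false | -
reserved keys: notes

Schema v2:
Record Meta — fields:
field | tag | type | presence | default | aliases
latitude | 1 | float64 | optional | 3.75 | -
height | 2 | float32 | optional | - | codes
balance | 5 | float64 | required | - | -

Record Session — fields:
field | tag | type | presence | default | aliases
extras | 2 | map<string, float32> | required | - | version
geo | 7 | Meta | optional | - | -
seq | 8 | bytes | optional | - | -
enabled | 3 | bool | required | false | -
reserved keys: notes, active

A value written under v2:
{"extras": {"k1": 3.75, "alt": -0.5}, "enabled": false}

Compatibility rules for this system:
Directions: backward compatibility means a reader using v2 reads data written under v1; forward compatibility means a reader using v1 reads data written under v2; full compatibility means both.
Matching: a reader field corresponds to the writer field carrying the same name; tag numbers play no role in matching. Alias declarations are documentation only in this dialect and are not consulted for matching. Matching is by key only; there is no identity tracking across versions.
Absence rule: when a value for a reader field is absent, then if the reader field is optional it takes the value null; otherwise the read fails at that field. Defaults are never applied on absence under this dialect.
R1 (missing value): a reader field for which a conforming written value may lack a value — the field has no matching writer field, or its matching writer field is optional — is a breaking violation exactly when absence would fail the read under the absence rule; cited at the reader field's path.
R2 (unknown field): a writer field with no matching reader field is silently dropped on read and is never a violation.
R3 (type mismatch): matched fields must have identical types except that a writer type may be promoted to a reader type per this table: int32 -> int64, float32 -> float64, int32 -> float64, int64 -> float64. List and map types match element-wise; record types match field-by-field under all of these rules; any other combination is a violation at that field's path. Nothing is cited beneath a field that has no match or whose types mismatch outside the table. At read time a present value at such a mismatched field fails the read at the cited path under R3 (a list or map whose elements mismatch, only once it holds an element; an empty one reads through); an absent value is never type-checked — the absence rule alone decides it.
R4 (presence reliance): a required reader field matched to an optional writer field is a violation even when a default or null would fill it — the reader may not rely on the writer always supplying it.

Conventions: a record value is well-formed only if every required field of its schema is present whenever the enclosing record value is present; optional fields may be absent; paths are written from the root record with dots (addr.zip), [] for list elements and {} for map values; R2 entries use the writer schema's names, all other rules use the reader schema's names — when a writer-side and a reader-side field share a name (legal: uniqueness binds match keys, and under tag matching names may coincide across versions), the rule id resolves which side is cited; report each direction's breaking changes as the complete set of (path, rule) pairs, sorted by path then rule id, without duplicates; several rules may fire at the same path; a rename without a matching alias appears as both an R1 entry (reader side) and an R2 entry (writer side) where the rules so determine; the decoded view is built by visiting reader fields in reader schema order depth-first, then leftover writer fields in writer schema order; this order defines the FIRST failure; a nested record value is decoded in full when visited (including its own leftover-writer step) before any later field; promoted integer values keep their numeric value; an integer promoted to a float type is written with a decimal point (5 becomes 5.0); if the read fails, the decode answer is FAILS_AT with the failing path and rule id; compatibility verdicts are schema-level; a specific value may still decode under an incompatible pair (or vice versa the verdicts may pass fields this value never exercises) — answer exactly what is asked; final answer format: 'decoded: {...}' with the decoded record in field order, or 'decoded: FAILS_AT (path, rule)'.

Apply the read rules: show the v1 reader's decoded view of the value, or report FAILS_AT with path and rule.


decoded: {"extras": {"k1": 3.75, "alt": -0.5}, "geo": null, "seq": null, "enabled": false}

in Session below, arrows point writer -> reader
decoding the Session value with the v1 reader:
  extras := {"k1": 3.75, "alt": -0.5}
  geo := null (missing; optional => null)
  seq := null (missing; optional => null)
  enabled := false
  => decoded: {"extras": {"k1": 3.75, "alt": -0.5}, "geo": null, "seq": null, "enabled": false}
ruling out the remaining Session differences:
  field seq in record Session: type int64 changed to bytes (its default is dropped) -> affects the rule determinations only; this particular Session value decodes identically
  field height in record Meta: required changed to optional -> affects the rule determinations only; this particular Session value decodes identically


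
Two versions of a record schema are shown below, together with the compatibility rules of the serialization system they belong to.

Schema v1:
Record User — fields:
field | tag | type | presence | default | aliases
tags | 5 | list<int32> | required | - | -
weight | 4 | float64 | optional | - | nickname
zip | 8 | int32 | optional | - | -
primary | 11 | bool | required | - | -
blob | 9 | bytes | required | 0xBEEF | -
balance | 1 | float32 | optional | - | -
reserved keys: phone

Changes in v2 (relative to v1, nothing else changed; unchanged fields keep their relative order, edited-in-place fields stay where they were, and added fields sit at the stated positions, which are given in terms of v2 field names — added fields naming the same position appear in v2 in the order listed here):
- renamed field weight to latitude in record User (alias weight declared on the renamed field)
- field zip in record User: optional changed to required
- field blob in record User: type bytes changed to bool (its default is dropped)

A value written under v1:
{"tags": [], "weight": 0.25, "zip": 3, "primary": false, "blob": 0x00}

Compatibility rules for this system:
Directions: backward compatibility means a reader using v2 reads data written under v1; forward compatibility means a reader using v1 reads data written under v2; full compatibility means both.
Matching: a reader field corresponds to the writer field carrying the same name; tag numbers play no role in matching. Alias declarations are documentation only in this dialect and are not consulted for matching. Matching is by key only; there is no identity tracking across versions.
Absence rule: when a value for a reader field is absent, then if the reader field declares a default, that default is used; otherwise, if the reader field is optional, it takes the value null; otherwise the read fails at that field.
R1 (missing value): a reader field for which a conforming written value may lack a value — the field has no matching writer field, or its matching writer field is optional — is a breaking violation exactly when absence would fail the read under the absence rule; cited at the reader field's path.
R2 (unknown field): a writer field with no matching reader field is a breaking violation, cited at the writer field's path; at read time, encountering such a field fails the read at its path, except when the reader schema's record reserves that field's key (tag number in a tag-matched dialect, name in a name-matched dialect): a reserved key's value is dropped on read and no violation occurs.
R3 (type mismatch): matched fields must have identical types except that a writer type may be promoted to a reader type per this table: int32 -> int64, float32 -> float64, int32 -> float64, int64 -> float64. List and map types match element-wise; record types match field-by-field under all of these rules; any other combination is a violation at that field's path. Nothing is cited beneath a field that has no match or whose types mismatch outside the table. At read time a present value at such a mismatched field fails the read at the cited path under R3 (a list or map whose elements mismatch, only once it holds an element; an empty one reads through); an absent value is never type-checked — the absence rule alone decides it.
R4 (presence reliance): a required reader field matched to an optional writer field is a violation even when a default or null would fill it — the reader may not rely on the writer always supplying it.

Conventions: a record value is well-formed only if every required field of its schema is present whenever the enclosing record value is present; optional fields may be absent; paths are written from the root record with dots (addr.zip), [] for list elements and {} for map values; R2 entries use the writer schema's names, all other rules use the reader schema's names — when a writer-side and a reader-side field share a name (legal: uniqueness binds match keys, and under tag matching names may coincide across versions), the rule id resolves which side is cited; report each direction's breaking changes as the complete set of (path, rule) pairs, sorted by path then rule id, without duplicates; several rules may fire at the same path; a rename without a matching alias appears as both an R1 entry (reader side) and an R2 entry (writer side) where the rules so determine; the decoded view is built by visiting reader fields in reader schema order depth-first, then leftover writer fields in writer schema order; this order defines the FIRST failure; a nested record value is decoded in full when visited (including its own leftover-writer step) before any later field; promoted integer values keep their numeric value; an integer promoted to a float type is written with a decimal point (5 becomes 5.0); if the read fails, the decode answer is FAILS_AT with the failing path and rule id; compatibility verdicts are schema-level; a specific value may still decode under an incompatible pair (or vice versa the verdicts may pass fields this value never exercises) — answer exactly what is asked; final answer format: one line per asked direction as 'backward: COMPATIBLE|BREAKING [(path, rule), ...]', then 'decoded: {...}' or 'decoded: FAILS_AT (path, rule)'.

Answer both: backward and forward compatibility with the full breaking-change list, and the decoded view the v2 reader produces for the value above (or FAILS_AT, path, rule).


backward: BREAKING [(blob, R3), (weight, R2), (zip, R1), (zip, R4)]; forward: BREAKING [(blob, R3), (latitude, R2)]; decoded: FAILS_AT (blob, R3)

arrows below run writer -> reader for User
backward analysis of User with v2 as reader and v1 as writer:
  list<int32> -> list<int32>, writer required: tags aligns to tags
  latitude: no writer match
  int32 -> int32, writer optional: zip aligns to zip
  bool -> bool, writer required: primary aligns to primary
  bytes -> bool, writer required: blob aligns to blob
  float32 -> float32, writer optional: balance aligns to balance
  writer field weight has no reader counterpart
  rule R3 violated at blob
  rule R2 violated at weight
  rule R1 violated at zip
  rule R4 violated at zip
  => 4 violation(s): backward is BREAKING for User
forward analysis of User with v1 as reader and v2 as writer:
  list<int32> -> list<int32>, writer required: tags aligns to tags
  weight: no writer match
  int32 -> int32, writer required: zip aligns to zip
  bool -> bool, writer required: primary aligns to primary
  bool -> bytes, writer required: blob aligns to blob
  float32 -> float32, writer optional: balance aligns to balance
  writer field latitude has no reader counterpart
  rule R3 violated at blob
  rule R2 violated at latitude
  => 2 violation(s): forward is BREAKING for User
decode walk for User under reader schema v2:
  tags := []
  latitude := null (absent, optional -> null)
  zip := 3
  primary := false
  read fails at blob under R3
  => FAILS_AT (blob, R3)


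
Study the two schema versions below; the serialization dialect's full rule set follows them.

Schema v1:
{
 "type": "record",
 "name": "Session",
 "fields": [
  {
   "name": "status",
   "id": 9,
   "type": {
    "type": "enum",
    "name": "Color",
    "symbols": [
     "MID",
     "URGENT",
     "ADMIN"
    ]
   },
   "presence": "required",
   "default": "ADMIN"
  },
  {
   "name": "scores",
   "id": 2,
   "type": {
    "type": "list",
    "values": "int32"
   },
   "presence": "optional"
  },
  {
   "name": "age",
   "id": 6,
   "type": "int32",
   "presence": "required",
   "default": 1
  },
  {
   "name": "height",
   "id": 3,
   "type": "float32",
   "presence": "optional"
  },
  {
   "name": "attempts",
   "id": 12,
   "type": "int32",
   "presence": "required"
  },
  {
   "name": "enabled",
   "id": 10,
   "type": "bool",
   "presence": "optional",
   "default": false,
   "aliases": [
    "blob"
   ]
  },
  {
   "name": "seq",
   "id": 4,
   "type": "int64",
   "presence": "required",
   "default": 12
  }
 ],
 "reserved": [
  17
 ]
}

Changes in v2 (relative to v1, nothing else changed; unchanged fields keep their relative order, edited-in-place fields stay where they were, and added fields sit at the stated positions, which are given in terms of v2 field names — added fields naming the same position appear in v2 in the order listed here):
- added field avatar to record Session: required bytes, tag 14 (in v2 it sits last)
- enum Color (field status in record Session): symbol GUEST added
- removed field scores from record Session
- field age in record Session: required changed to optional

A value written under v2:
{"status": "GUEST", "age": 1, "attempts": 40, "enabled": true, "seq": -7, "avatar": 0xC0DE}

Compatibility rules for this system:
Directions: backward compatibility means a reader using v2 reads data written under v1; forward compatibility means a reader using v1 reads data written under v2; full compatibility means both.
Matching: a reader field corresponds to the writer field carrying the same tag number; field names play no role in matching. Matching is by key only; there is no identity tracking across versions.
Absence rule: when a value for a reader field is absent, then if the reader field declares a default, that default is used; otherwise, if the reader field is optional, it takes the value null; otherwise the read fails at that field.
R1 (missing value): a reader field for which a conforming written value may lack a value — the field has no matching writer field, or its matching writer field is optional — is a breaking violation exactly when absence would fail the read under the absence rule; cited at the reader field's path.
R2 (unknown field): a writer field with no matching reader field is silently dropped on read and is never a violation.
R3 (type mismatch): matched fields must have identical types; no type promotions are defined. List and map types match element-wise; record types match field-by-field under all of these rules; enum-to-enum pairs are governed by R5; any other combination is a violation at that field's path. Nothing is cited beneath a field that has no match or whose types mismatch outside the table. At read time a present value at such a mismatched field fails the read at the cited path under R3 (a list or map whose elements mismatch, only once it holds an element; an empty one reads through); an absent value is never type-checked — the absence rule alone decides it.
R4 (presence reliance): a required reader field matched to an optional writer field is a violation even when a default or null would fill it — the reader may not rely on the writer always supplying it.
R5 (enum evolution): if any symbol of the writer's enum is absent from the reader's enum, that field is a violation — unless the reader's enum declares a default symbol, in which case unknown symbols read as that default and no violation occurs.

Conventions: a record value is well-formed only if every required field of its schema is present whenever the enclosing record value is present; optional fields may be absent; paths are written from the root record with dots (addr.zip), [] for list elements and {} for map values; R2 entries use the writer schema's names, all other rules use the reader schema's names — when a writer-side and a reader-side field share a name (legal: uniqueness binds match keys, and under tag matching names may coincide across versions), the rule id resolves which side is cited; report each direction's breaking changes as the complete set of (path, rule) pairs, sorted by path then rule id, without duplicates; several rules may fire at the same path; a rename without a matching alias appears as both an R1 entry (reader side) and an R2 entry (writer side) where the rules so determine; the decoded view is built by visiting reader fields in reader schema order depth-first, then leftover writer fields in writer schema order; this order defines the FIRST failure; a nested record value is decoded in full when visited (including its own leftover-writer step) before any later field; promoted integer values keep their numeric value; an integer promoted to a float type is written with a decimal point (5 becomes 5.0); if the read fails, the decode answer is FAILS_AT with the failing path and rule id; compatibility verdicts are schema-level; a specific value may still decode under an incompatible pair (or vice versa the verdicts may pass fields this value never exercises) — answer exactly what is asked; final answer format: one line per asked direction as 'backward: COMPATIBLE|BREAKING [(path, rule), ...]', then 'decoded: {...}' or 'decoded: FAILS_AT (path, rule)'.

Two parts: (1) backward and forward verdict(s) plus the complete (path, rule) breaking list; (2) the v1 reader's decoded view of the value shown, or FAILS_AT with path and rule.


in Session below, arrows point writer -> reader
backward pass over Session, reader schema v2, writer schema v1:
  Color -> Color, writer required: status aligns to status
  int32 -> int32, writer required: age aligns to age
  float32 -> float32, writer optional: height aligns to height
  int32 -> int32, writer required: attempts aligns to attempts
  bool -> bool, writer optional: enabled aligns to enabled
  int64 -> int64, writer required: seq aligns to seq
  avatar has no writer counterpart
  writer field scores has no reader counterpart
  violation R1 at avatar
  => 1 violation(s): backward is BREAKING for Session
forward pass over Session, reader schema v1, writer schema v2:
  Color -> Color, writer required: status aligns to status
  scores has no writer counterpart
  int32 -> int32, writer optional: age aligns to age
  float32 -> float32, writer optional: height aligns to height
  int32 -> int32, writer required: attempts aligns to attempts
  bool -> bool, writer optional: enabled aligns to enabled
  int64 -> int64, writer required: seq aligns to seq
  writer field avatar has no reader counterpart
  violation R4 at age
  violation R5 at status
  => 2 violation(s): forward is BREAKING for Session
decode (reader v1):
  read fails at status under R5
  => FAILS_AT (status, R5)

backward: BREAKING [(avatar, R1)]; forward: BREAKING [(age, R4), (status, R5)]; decoded: FAILS_AT (status, R5)


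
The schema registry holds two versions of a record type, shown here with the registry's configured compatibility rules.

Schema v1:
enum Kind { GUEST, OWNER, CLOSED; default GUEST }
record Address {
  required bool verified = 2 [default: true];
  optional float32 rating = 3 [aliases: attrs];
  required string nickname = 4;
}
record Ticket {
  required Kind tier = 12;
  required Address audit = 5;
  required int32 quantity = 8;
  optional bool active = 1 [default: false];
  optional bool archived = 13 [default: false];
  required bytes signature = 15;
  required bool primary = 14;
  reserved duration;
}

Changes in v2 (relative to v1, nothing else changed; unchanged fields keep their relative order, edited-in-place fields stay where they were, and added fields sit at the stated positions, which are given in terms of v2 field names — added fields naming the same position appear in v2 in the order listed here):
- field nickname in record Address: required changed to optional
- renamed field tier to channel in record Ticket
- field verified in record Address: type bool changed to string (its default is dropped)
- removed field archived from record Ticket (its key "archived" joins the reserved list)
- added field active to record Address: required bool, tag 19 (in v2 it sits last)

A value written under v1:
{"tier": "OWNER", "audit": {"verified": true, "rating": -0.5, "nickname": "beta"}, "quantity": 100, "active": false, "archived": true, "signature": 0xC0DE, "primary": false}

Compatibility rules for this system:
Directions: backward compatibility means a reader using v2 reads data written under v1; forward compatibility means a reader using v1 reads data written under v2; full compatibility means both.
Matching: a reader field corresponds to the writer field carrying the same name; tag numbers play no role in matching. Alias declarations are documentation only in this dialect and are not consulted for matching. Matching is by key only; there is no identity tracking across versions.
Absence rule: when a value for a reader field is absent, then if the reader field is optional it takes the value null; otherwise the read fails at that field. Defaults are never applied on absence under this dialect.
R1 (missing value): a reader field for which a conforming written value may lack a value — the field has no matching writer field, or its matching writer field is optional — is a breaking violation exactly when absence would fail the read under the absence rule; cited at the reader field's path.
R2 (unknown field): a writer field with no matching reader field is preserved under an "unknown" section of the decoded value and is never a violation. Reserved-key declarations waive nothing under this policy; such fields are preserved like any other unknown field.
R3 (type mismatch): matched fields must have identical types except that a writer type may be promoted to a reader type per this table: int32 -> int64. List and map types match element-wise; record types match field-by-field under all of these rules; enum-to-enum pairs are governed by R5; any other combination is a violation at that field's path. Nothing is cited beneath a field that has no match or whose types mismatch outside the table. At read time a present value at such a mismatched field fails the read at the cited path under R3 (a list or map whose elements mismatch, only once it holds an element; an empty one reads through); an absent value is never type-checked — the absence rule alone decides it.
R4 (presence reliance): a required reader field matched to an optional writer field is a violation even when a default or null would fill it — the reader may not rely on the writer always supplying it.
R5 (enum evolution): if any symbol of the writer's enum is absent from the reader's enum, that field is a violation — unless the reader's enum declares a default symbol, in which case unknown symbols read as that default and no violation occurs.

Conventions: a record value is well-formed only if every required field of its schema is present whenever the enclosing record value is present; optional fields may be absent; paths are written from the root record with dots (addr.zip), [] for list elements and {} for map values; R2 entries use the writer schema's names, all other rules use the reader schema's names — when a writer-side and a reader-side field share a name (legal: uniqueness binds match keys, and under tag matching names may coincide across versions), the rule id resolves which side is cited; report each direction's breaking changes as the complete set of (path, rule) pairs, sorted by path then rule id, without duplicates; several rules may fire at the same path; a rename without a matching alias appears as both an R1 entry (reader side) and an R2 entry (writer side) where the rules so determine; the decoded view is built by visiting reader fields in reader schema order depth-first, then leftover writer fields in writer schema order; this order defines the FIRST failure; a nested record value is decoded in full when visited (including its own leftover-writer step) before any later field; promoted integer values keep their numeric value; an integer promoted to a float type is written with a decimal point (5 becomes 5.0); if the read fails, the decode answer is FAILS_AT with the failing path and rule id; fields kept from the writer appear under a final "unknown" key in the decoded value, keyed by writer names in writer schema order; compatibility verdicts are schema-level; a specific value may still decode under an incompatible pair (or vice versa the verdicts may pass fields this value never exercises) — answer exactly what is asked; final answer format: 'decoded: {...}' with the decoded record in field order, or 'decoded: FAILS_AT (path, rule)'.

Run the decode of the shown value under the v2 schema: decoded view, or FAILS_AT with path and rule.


decoded: FAILS_AT (channel, R1)

in Ticket below, arrows point writer -> reader
decoding the Ticket value with the v2 reader:
  read fails at channel under R1 (no fill)
  => FAILS_AT (channel, R1)
ruling out the remaining Ticket differences:
  field nickname in record Address: required changed to optional -> affects the rule determinations only; this particular Ticket value decodes identically
  field verified in record Address: type bool changed to string (its default is dropped) -> affects the rule determinations only; this particular Ticket value decodes identically
  removed field archived from record Ticket (its key "archived" joins the reserved list) -> fires no rule on Ticket under this dialect and leaves the result unchanged
  added field active to record Address: required bool, tag 19 (in v2 it sits last) -> affects the rule determinations only; this particular Ticket value decodes identically


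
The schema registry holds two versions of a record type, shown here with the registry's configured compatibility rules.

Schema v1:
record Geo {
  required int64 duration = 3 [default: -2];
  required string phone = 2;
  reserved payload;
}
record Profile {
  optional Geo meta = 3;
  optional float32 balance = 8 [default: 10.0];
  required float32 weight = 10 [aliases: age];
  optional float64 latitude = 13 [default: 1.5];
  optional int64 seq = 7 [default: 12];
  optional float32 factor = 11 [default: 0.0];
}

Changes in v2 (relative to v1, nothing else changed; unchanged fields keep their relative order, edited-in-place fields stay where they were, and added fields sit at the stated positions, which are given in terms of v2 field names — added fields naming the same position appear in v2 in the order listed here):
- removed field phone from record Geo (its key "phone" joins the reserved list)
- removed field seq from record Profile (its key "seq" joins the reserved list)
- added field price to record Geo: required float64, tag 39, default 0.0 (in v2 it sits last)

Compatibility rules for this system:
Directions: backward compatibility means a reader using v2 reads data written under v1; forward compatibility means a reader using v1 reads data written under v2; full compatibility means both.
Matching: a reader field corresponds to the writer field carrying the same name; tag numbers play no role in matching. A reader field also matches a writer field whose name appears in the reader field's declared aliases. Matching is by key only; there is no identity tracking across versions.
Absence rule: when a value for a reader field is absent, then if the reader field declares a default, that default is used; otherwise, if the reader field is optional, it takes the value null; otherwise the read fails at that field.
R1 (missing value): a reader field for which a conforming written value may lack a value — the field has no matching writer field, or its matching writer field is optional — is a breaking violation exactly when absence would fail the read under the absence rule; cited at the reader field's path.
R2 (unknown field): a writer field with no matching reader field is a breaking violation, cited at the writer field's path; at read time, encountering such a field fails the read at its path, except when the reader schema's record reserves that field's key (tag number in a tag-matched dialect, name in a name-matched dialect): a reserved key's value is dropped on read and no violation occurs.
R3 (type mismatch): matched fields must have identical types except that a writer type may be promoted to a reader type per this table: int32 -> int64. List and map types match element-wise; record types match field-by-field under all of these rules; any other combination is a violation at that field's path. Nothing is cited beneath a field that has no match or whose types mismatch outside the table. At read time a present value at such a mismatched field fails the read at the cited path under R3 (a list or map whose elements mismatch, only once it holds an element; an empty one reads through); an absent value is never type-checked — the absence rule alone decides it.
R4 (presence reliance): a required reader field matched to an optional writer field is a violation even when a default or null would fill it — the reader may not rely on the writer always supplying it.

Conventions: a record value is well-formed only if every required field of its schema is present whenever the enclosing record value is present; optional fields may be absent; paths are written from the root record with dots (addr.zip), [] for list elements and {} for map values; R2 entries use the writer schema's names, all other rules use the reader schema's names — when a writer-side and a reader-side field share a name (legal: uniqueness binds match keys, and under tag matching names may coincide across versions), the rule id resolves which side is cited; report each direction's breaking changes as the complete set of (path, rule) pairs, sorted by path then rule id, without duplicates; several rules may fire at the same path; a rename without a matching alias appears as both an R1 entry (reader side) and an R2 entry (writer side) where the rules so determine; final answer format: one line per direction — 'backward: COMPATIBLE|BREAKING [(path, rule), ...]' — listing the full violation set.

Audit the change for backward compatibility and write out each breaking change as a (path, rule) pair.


in Profile below, arrows point writer -> reader
checking backward for Profile: reader v2 against writer v1:
  meta <- meta (Geo -> Geo, writer optional)
  balance <- balance (float32 -> float32, writer optional)
  weight <- weight (float32 -> float32, writer required)
  latitude <- latitude (float64 -> float64, writer optional)
  factor <- factor (float32 -> float32, writer optional)
  seq (writer side), unknown to reader
  meta.duration <- meta.duration (int64 -> int64, writer required)
  meta.price: no writer-side match
  meta.phone (writer side), unknown to reader
  nothing fires on Profile: backward is COMPATIBLE
diffs on Profile not affecting the asked answer:
  removed field phone from record Geo (its key "phone" joins the reserved list) -> matters only for Profile's forward compatibility — outside the asked direction
  removed field seq from record Profile (its key "seq" joins the reserved list) -> inert for the asked Profile verdict: nothing fires
  added field price to record Geo: required float64, tag 39, default 0.0 (in v2 it sits last) -> matters only for Profile's forward compatibility — outside the asked direction

backward: COMPATIBLE []
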